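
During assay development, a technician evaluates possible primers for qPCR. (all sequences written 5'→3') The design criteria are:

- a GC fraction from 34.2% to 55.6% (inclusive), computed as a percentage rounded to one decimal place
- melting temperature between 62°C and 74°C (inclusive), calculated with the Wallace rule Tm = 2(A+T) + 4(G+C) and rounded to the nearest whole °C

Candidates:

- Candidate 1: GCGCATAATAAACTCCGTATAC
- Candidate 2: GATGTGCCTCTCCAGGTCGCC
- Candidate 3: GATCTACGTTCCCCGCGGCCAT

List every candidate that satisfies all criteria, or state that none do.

Candidate 1 only.

Candidate 1 (22 nt, A=8 T=5 G=3 C=6): GC 9/22 = 40.9% ✓; Tm = 2·13 + 4·9 = 62°C ✓ — passes.
Candidate 2 (21 nt, A=2 T=5 G=6 C=8): GC 14/21 = 66.7%, outside 34.2–55.6% ✗; Tm = 2·7 + 4·14 = 70°C ✓ — fails.
Candidate 3 (22 nt, A=3 T=5 G=5 C=9): GC 14/22 = 63.6%, outside 34.2–55.6% ✗; Tm = 2·8 + 4·14 = 72°C ✓ — fails.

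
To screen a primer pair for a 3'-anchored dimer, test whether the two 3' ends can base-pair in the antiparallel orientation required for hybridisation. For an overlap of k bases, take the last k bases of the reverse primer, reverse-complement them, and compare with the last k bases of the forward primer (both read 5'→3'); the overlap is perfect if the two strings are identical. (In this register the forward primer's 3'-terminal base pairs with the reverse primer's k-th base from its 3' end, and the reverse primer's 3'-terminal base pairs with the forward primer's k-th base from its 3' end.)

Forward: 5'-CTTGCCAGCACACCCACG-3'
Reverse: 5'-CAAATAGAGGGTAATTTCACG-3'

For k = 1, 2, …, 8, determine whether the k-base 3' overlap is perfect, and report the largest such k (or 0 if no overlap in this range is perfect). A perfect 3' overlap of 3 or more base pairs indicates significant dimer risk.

Longest perfect overlap: 2 complementary base pairs; below the dimer-risk threshold (threshold 3).

Last 8 bases (5'→3') — forward …CACCCACG, reverse …ATTTCACG.
Reverse complement of the reverse primer's last 8 bases: CGTGAAAT; its first k bases are the reverse complement of the reverse primer's last k bases, so a perfect k-base overlap needs the forward primer's last k bases to equal them.
Comparing (forward last k vs required): k=1: G vs C ✗; k=2: CG vs CG ✓; k=3: ACG vs CGT ✗; k=4: CACG vs CGTG ✗; k=5: CCACG vs CGTGA ✗; k=6: CCCACG vs CGTGAA ✗; k=7: ACCCACG vs CGTGAAA ✗; k=8: CACCCACG vs CGTGAAAT ✗.
Only k = 2 is perfect, so the longest perfect 3' overlap is 2.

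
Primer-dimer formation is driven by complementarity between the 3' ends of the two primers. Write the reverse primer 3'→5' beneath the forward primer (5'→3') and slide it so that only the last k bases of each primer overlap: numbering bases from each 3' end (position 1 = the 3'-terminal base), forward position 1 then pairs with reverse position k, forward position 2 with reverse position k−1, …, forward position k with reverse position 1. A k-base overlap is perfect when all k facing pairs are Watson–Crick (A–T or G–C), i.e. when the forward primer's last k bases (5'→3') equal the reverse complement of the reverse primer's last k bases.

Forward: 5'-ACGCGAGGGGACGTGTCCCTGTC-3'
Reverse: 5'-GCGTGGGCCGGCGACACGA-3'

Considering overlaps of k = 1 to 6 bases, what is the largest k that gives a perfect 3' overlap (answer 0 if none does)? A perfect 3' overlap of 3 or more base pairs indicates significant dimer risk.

Last 6 bases (5'→3') — forward …CCTGTC, reverse …ACACGA.
Reverse complement of the reverse primer's last 6 bases: TCGTGT; its first k bases are the reverse complement of the reverse primer's last k bases, so a perfect k-base overlap needs the forward primer's last k bases to equal them.
Comparing (forward last k vs required): k=1: C vs T ✗; k=2: TC vs TC ✓; k=3: GTC vs TCG ✗; k=4: TGTC vs TCGT ✗; k=5: CTGTC vs TCGTG ✗; k=6: CCTGTC vs TCGTGT ✗.
Only k = 2 is perfect, so the longest perfect 3' overlap is 2.

Longest perfect overlap: 2 complementary base pairs; below the dimer-risk threshold (threshold 3).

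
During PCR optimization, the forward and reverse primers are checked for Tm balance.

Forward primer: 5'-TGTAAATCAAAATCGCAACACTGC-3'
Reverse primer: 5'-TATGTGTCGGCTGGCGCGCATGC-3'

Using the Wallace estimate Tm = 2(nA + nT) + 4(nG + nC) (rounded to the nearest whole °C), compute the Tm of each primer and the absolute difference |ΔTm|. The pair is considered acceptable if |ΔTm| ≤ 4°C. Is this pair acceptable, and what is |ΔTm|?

Forward: A=10 T=5 G=3 C=6 → Tm = 2·15 + 4·9 = 66°C.
Reverse: A=2 T=6 G=9 C=6 → Tm = 2·8 + 4·15 = 76°C.
|ΔTm| = |66 − 76| = 10°C, > 4°C.

|ΔTm| = 10°C; the pair is not acceptable.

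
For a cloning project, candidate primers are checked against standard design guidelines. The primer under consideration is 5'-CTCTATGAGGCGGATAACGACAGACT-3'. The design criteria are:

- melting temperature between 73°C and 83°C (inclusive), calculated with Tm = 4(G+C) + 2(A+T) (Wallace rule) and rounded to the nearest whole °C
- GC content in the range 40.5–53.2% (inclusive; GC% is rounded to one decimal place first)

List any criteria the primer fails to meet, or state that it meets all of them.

Meets all criteria.

Base counts: A=8, T=5, G=7, C=6 (length 26).
Tm: Tm = 2·13 + 4·13 = 78°C ✓
GC content: GC 13/26 = 50.0% ✓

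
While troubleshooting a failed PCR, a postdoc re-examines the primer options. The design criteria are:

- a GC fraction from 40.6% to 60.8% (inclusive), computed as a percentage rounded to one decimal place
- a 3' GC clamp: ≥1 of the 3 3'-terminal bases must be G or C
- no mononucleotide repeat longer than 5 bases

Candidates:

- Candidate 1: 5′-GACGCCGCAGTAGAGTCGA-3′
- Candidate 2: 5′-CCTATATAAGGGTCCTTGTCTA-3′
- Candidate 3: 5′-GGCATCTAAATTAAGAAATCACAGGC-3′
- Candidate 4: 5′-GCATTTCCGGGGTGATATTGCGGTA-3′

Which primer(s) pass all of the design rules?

Candidate 2 and Candidate 4.

Candidate 1 (19 nt, A=5 T=2 G=7 C=5): GC 12/19 = 63.2%, outside 40.6–60.8% ✗; 3' end CGA has 2 G/C ✓; longest run = 2 ✓ — fails.
Candidate 2 (22 nt, A=5 T=8 G=4 C=5): GC 9/22 = 40.9% ✓; 3' end CTA has 1 G/C ✓; longest run = 3 ✓ — passes.
Candidate 3 (26 nt, A=11 T=5 G=5 C=5): GC 10/26 = 38.5%, outside 40.6–60.8% ✗; 3' end GGC has 3 G/C ✓; longest run = 3 ✓ — fails.
Candidate 4 (25 nt, A=4 T=8 G=9 C=4): GC 13/25 = 52.0% ✓; 3' end GTA has 1 G/C ✓; longest run = 4 ✓ — passes.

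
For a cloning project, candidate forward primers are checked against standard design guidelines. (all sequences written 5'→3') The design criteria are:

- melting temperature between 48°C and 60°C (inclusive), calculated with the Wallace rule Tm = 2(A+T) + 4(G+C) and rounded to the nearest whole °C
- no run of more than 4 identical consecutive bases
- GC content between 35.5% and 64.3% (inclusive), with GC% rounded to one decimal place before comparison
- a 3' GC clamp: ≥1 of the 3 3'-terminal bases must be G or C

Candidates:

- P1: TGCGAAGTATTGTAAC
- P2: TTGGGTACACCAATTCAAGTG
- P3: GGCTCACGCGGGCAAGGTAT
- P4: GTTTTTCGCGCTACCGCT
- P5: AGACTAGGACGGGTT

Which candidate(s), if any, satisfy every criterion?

P2 only.

P1 (16 nt, A=5 T=5 G=4 C=2): Tm = 2·10 + 4·6 = 44°C, outside 48–60°C ✗; longest run = 2 ✓; GC 6/16 = 37.5% ✓; 3' end AAC has 1 G/C ✓ — fails.
P2 (21 nt, A=6 T=6 G=5 C=4): Tm = 2·12 + 4·9 = 60°C ✓; longest run = 3 ✓; GC 9/21 = 42.9% ✓; 3' end GTG has 2 G/C ✓ — passes.
P3 (20 nt, A=4 T=3 G=8 C=5): Tm = 2·7 + 4·13 = 66°C, outside 48–60°C ✗; longest run = 3 ✓; GC 13/20 = 65.0%, outside 35.5–64.3% ✗; 3' end TAT has 0 G/C, need ≥1 ✗ — fails.
P4 (18 nt, A=1 T=7 G=4 C=6): Tm = 2·8 + 4·10 = 56°C ✓; longest run = 5, exceeds 4 ✗; GC 10/18 = 55.6% ✓; 3' end GCT has 2 G/C ✓ — fails.
P5 (15 nt, A=4 T=3 G=6 C=2): Tm = 2·7 + 4·8 = 46°C, outside 48–60°C ✗; longest run = 3 ✓; GC 8/15 = 53.3% ✓; 3' end GTT has 1 G/C ✓ — fails.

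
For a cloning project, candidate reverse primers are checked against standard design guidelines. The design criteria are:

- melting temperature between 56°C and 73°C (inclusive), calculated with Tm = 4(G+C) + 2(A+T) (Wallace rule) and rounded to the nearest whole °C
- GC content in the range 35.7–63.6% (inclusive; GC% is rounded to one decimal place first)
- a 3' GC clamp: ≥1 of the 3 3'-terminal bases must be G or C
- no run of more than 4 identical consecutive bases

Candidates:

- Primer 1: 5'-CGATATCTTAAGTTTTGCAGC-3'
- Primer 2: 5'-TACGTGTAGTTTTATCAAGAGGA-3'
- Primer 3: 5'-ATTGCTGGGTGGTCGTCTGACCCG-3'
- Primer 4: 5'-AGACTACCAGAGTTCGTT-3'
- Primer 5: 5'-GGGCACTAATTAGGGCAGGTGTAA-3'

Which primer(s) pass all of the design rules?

Primer 1 (21 nt, A=5 T=8 G=4 C=4): Tm = 2·13 + 4·8 = 58°C ✓; GC 8/21 = 38.1% ✓; 3' end AGC has 2 G/C ✓; longest run = 4 ✓ — passes.
Primer 2 (23 nt, A=7 T=8 G=6 C=2): Tm = 2·15 + 4·8 = 62°C ✓; GC 8/23 = 34.8%, outside 35.7–63.6% ✗; 3' end GGA has 2 G/C ✓; longest run = 4 ✓ — fails.
Primer 3 (24 nt, A=2 T=7 G=9 C=6): Tm = 2·9 + 4·15 = 78°C, outside 56–73°C ✗; GC 15/24 = 62.5% ✓; 3' end CCG has 3 G/C ✓; longest run = 3 ✓ — fails.
Primer 4 (18 nt, A=5 T=5 G=4 C=4): Tm = 2·10 + 4·8 = 52°C, outside 56–73°C ✗; GC 8/18 = 44.4% ✓; 3' end GTT has 1 G/C ✓; longest run = 2 ✓ — fails.
Primer 5 (24 nt, A=7 T=5 G=9 C=3): Tm = 2·12 + 4·12 = 72°C ✓; GC 12/24 = 50.0% ✓; 3' end TAA has 0 G/C, need ≥1 ✗; longest run = 3 ✓ — fails.

Primer 1 only.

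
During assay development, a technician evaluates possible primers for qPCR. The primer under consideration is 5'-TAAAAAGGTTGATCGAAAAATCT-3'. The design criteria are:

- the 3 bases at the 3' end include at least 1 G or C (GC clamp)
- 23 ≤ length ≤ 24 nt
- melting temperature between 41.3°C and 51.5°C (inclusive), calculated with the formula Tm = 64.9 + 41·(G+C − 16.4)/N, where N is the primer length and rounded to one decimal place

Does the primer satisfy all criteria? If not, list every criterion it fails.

Meets all criteria.

Base counts: A=11, T=6, G=4, C=2 (length 23).
GC clamp: 3' end TCT has 1 G/C ✓
length: length 23 ✓
Tm: Tm = 64.9 + 41·(6 − 16.4)/23 = 46.4°C ✓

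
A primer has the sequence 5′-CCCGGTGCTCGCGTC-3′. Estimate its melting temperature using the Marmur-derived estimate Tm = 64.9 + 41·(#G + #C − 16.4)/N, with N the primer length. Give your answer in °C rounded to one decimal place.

52.9°C

Base counts: A=0, T=3, G=5, C=7; G+C = 12, N = 15.
Tm = 64.9 + 41·(12 − 16.4)/15 = 64.9 + -180.40/15 = 52.9°C.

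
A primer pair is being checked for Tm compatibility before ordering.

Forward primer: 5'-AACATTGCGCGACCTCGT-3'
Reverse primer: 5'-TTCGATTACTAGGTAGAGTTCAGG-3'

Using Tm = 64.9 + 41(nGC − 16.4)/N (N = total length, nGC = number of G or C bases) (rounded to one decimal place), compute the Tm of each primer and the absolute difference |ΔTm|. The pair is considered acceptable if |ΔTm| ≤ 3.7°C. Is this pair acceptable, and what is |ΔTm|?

Forward: G+C = 10, N = 18 → Tm = 64.9 + 41·(10 − 16.4)/18 = 50.3°C.
Reverse: G+C = 10, N = 24 → Tm = 64.9 + 41·(10 − 16.4)/24 = 54.0°C.
|ΔTm| = |50.3 − 54.0| = 3.7°C, ≤ 3.7°C.

|ΔTm| = 3.7°C; the pair is acceptable.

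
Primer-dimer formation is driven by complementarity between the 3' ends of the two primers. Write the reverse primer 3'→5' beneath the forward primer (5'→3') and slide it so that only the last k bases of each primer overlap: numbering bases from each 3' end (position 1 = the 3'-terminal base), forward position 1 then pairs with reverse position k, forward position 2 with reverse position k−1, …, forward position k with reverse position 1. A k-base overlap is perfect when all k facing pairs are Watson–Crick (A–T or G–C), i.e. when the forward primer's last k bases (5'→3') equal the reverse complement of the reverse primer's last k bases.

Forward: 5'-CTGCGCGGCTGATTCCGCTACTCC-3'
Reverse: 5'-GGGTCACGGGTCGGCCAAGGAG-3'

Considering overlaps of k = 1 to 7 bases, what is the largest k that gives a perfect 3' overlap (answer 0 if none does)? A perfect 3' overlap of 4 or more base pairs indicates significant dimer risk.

Last 7 bases (5'→3') — forward …CTACTCC, reverse …CAAGGAG.
Reverse complement of the reverse primer's last 7 bases: CTCCTTG; its first k bases are the reverse complement of the reverse primer's last k bases, so a perfect k-base overlap needs the forward primer's last k bases to equal them.
Comparing (forward last k vs required): k=1: C vs C ✓; k=2: CC vs CT ✗; k=3: TCC vs CTC ✗; k=4: CTCC vs CTCC ✓; k=5: ACTCC vs CTCCT ✗; k=6: TACTCC vs CTCCTT ✗; k=7: CTACTCC vs CTCCTTG ✗.
Perfect overlaps at k = 1, 4; the largest is 4.

Longest perfect overlap: 4 complementary base pairs; significant dimer risk (threshold 4).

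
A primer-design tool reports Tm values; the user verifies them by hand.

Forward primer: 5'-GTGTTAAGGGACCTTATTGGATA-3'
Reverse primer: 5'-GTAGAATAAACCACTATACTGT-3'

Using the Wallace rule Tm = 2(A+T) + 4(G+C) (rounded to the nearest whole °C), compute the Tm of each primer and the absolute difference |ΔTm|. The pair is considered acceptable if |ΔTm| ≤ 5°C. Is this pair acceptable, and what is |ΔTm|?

Forward: A=6 T=8 G=7 C=2 → Tm = 2·14 + 4·9 = 64°C.
Reverse: A=9 T=6 G=3 C=4 → Tm = 2·15 + 4·7 = 58°C.
|ΔTm| = |64 − 58| = 6°C, > 5°C.

|ΔTm| = 6°C; the pair is not acceptable.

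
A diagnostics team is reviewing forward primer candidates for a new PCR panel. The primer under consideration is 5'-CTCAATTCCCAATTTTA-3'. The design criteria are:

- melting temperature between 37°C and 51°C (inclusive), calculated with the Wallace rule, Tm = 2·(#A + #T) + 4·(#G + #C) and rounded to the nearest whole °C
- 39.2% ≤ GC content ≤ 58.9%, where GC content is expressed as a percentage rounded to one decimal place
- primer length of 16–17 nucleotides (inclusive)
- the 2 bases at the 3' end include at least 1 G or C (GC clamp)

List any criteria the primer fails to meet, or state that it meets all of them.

Base counts: A=5, T=7, G=0, C=5 (length 17).
Tm: Tm = 2·12 + 4·5 = 44°C ✓
GC content: GC 5/17 = 29.4%, outside 39.2–58.9% ✗
length: length 17 ✓
GC clamp: 3' end TA has 0 G/C, need ≥1 ✗

Fails: GC content, GC clamp.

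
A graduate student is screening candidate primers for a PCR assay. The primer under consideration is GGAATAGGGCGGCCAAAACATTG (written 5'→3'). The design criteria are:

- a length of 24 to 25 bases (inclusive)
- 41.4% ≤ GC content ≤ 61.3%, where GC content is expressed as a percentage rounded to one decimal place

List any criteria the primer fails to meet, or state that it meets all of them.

Fails: length.

Base counts: A=8, T=3, G=8, C=4 (length 23).
length: length 23, outside 24–25 ✗
GC content: GC 12/23 = 52.2% ✓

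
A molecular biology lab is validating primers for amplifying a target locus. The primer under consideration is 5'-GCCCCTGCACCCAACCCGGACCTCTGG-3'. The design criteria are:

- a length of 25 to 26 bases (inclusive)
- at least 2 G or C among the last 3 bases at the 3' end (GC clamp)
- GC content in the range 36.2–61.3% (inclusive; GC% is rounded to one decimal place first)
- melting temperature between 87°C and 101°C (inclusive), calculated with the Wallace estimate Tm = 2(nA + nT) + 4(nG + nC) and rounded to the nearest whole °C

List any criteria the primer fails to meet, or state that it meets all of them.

Fails: length, GC content.

Base counts: A=4, T=3, G=6, C=14 (length 27).
length: length 27, outside 25–26 ✗
GC clamp: 3' end TGG has 2 G/C ✓
GC content: GC 20/27 = 74.1%, outside 36.2–61.3% ✗
Tm: Tm = 2·7 + 4·20 = 94°C ✓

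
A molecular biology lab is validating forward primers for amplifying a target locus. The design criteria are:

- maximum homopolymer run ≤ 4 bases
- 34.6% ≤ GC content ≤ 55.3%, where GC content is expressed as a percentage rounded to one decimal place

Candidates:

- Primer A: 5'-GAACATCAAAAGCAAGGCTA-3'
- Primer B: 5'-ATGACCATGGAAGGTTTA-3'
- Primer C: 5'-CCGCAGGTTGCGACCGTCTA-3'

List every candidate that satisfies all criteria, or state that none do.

Primer A (20 nt, A=10 T=2 G=4 C=4): longest run = 4 ✓; GC 8/20 = 40.0% ✓ — passes.
Primer B (18 nt, A=6 T=5 G=5 C=2): longest run = 3 ✓; GC 7/18 = 38.9% ✓ — passes.
Primer C (20 nt, A=3 T=4 G=6 C=7): longest run = 2 ✓; GC 13/20 = 65.0%, outside 34.6–55.3% ✗ — fails.

Primer A and Primer B.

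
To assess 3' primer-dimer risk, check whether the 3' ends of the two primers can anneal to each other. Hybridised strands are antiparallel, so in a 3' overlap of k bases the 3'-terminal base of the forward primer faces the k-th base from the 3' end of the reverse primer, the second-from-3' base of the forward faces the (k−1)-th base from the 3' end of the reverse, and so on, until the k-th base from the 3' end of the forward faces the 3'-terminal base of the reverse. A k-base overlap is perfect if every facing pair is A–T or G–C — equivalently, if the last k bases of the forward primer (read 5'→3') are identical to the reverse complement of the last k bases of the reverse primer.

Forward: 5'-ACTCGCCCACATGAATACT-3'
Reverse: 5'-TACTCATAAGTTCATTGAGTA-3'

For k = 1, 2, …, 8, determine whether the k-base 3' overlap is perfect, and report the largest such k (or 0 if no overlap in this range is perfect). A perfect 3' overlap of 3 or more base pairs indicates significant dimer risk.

Longest perfect overlap: 4 complementary base pairs; significant dimer risk (threshold 3).

Last 8 bases (5'→3') — forward …TGAATACT, reverse …ATTGAGTA.
Reverse complement of the reverse primer's last 8 bases: TACTCAAT; its first k bases are the reverse complement of the reverse primer's last k bases, so a perfect k-base overlap needs the forward primer's last k bases to equal them.
Comparing (forward last k vs required): k=1: T vs T ✓; k=2: CT vs TA ✗; k=3: ACT vs TAC ✗; k=4: TACT vs TACT ✓; k=5: ATACT vs TACTC ✗; k=6: AATACT vs TACTCA ✗; k=7: GAATACT vs TACTCAA ✗; k=8: TGAATACT vs TACTCAAT ✗.
Perfect overlaps at k = 1, 4; the largest is 4.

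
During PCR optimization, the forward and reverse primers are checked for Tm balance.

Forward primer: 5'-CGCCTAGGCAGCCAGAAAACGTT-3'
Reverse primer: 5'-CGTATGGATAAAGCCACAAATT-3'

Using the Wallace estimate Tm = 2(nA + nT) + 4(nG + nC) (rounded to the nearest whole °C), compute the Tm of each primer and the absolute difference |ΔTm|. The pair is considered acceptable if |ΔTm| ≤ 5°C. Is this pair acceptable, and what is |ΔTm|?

Forward: A=7 T=3 G=6 C=7 → Tm = 2·10 + 4·13 = 72°C.
Reverse: A=9 T=5 G=4 C=4 → Tm = 2·14 + 4·8 = 60°C.
|ΔTm| = |72 − 60| = 12°C, > 5°C.

|ΔTm| = 12°C; the pair is not acceptable.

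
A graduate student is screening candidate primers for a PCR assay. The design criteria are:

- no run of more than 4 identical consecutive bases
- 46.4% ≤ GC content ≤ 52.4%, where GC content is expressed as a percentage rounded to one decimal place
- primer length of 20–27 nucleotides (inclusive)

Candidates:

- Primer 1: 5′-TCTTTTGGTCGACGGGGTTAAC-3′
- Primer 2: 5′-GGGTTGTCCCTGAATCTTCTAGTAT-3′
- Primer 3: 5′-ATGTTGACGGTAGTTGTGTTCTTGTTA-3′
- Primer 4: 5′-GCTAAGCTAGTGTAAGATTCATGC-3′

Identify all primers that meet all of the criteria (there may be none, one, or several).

Primer 1 only.

Primer 1 (22 nt, A=3 T=8 G=7 C=4): longest run = 4 ✓; GC 11/22 = 50.0% ✓; length 22 ✓ — passes.
Primer 2 (25 nt, A=4 T=10 G=6 C=5): longest run = 3 ✓; GC 11/25 = 44.0%, outside 46.4–52.4% ✗; length 25 ✓ — fails.
Primer 3 (27 nt, A=4 T=13 G=8 C=2): longest run = 2 ✓; GC 10/27 = 37.0%, outside 46.4–52.4% ✗; length 27 ✓ — fails.
Primer 4 (24 nt, A=7 T=7 G=6 C=4): longest run = 2 ✓; GC 10/24 = 41.7%, outside 46.4–52.4% ✗; length 24 ✓ — fails.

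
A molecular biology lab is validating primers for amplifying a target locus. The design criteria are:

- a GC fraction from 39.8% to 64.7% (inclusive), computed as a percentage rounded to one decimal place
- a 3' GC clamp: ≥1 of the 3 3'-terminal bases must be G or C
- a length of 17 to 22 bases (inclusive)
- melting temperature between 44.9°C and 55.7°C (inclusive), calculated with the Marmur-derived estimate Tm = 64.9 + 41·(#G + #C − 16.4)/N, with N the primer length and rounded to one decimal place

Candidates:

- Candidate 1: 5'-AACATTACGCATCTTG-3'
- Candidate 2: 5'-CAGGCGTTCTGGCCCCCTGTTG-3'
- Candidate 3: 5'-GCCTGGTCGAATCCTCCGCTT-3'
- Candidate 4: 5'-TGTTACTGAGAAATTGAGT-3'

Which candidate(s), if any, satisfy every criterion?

Candidate 1 (16 nt, A=5 T=5 G=2 C=4): GC 6/16 = 37.5%, outside 39.8–64.7% ✗; 3' end TTG has 1 G/C ✓; length 16, outside 17–22 ✗; Tm = 64.9 + 41·(6 − 16.4)/16 = 38.3°C, outside 44.9–55.7°C ✗ — fails.
Candidate 2 (22 nt, A=1 T=6 G=7 C=8): GC 15/22 = 68.2%, outside 39.8–64.7% ✗; 3' end TTG has 1 G/C ✓; length 22 ✓; Tm = 64.9 + 41·(15 − 16.4)/22 = 62.3°C, outside 44.9–55.7°C ✗ — fails.
Candidate 3 (21 nt, A=2 T=6 G=5 C=8): GC 13/21 = 61.9% ✓; 3' end CTT has 1 G/C ✓; length 21 ✓; Tm = 64.9 + 41·(13 − 16.4)/21 = 58.3°C, outside 44.9–55.7°C ✗ — fails.
Candidate 4 (19 nt, A=6 T=7 G=5 C=1): GC 6/19 = 31.6%, outside 39.8–64.7% ✗; 3' end AGT has 1 G/C ✓; length 19 ✓; Tm = 64.9 + 41·(6 − 16.4)/19 = 42.5°C, outside 44.9–55.7°C ✗ — fails.

None of the candidates satisfy all criteria.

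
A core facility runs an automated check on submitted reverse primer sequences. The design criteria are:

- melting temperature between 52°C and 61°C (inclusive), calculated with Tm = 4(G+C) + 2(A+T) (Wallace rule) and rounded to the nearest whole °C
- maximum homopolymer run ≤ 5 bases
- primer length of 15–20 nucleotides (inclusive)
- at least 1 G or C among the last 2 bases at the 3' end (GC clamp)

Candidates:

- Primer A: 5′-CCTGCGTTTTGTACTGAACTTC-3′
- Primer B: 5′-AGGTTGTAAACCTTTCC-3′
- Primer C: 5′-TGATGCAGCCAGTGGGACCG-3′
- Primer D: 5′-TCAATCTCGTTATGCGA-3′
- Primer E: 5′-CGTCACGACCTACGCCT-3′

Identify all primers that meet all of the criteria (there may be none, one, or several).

Primer A (22 nt, A=3 T=9 G=4 C=6): Tm = 2·12 + 4·10 = 64°C, outside 52–61°C ✗; longest run = 4 ✓; length 22, outside 15–20 ✗; 3' end TC has 1 G/C ✓ — fails.
Primer B (17 nt, A=4 T=6 G=3 C=4): Tm = 2·10 + 4·7 = 48°C, outside 52–61°C ✗; longest run = 3 ✓; length 17 ✓; 3' end CC has 2 G/C ✓ — fails.
Primer C (20 nt, A=4 T=3 G=8 C=5): Tm = 2·7 + 4·13 = 66°C, outside 52–61°C ✗; longest run = 3 ✓; length 20 ✓; 3' end CG has 2 G/C ✓ — fails.
Primer D (17 nt, A=4 T=6 G=3 C=4): Tm = 2·10 + 4·7 = 48°C, outside 52–61°C ✗; longest run = 2 ✓; length 17 ✓; 3' end GA has 1 G/C ✓ — fails.
Primer E (17 nt, A=3 T=3 G=3 C=8): Tm = 2·6 + 4·11 = 56°C ✓; longest run = 2 ✓; length 17 ✓; 3' end CT has 1 G/C ✓ — passes.

Primer E only.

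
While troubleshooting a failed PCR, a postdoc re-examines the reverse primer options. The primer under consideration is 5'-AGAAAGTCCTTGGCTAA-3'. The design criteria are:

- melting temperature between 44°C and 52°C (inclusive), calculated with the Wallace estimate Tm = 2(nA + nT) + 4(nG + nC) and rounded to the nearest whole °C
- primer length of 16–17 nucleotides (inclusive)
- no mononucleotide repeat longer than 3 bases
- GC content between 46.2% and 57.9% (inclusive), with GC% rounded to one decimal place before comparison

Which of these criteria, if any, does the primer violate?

Base counts: A=6, T=4, G=4, C=3 (length 17).
Tm: Tm = 2·10 + 4·7 = 48°C ✓
length: length 17 ✓
homopolymer run: longest run = 3 ✓
GC content: GC 7/17 = 41.2%, outside 46.2–57.9% ✗

Fails: GC content.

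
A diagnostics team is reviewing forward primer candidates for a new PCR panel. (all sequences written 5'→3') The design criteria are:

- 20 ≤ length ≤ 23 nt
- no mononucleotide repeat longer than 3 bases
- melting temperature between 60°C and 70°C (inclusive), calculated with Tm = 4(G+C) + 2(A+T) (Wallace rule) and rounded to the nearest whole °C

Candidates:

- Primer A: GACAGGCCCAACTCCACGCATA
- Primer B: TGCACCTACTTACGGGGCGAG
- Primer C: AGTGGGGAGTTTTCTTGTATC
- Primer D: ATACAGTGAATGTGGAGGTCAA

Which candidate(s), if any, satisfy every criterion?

Primer A (22 nt, A=7 T=2 G=4 C=9): length 22 ✓; longest run = 3 ✓; Tm = 2·9 + 4·13 = 70°C ✓ — passes.
Primer B (21 nt, A=4 T=4 G=7 C=6): length 21 ✓; longest run = 4, exceeds 3 ✗; Tm = 2·8 + 4·13 = 68°C ✓ — fails.
Primer C (21 nt, A=3 T=9 G=7 C=2): length 21 ✓; longest run = 4, exceeds 3 ✗; Tm = 2·12 + 4·9 = 60°C ✓ — fails.
Primer D (22 nt, A=8 T=5 G=7 C=2): length 22 ✓; longest run = 2 ✓; Tm = 2·13 + 4·9 = 62°C ✓ — passes.

Primer A and Primer D.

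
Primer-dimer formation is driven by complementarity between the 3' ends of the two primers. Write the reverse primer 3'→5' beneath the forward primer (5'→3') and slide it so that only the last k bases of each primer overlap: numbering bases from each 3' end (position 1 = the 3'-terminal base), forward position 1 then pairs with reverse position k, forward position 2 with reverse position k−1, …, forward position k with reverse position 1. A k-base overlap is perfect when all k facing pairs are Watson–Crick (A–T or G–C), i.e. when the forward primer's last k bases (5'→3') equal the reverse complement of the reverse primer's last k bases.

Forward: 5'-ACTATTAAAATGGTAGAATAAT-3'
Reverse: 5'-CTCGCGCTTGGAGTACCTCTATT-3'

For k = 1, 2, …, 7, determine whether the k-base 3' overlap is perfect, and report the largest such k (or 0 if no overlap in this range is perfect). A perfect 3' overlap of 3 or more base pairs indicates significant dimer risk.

Last 7 bases (5'→3') — forward …GAATAAT, reverse …CTCTATT.
Reverse complement of the reverse primer's last 7 bases: AATAGAG; its first k bases are the reverse complement of the reverse primer's last k bases, so a perfect k-base overlap needs the forward primer's last k bases to equal them.
Comparing (forward last k vs required): k=1: T vs A ✗; k=2: AT vs AA ✗; k=3: AAT vs AAT ✓; k=4: TAAT vs AATA ✗; k=5: ATAAT vs AATAG ✗; k=6: AATAAT vs AATAGA ✗; k=7: GAATAAT vs AATAGAG ✗.
Only k = 3 is perfect, so the longest perfect 3' overlap is 3.

Longest perfect overlap: 3 complementary base pairs; significant dimer risk (threshold 3).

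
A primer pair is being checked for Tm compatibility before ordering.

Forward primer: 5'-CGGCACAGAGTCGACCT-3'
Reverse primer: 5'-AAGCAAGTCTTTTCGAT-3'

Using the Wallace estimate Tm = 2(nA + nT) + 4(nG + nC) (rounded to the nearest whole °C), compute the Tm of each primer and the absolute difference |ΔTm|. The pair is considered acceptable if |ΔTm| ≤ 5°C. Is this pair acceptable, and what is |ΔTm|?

Forward: A=4 T=2 G=5 C=6 → Tm = 2·6 + 4·11 = 56°C.
Reverse: A=5 T=6 G=3 C=3 → Tm = 2·11 + 4·6 = 46°C.
|ΔTm| = |56 − 46| = 10°C, > 5°C.

|ΔTm| = 10°C; the pair is not acceptable.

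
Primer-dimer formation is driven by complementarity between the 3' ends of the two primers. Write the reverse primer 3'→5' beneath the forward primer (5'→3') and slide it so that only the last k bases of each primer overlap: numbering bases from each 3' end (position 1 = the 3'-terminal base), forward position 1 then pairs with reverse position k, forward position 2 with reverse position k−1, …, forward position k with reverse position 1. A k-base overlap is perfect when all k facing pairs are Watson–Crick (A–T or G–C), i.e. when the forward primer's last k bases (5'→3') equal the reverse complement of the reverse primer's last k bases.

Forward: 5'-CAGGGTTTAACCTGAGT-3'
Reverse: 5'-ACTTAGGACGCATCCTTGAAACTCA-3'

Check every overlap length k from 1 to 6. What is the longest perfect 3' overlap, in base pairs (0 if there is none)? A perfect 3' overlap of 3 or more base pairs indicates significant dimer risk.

Longest perfect overlap: 5 complementary base pairs; significant dimer risk (threshold 3).

Last 6 bases (5'→3') — forward …CTGAGT, reverse …AACTCA.
Reverse complement of the reverse primer's last 6 bases: TGAGTT; its first k bases are the reverse complement of the reverse primer's last k bases, so a perfect k-base overlap needs the forward primer's last k bases to equal them.
Comparing (forward last k vs required): k=1: T vs T ✓; k=2: GT vs TG ✗; k=3: AGT vs TGA ✗; k=4: GAGT vs TGAG ✗; k=5: TGAGT vs TGAGT ✓; k=6: CTGAGT vs TGAGTT ✗.
Perfect overlaps at k = 1, 5; the largest is 5.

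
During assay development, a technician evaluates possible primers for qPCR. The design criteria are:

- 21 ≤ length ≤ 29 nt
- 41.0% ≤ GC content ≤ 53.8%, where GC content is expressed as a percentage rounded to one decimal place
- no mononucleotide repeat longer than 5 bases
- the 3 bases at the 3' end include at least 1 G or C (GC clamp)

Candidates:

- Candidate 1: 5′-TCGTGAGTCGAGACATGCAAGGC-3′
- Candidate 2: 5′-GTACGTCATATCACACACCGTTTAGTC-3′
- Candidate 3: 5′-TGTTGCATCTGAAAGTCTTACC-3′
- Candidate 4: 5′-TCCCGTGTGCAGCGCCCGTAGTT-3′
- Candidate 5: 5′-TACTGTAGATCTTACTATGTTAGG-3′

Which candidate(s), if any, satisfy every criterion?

Candidate 1 (23 nt, A=6 T=4 G=8 C=5): length 23 ✓; GC 13/23 = 56.5%, outside 41.0–53.8% ✗; longest run = 2 ✓; 3' end GGC has 3 G/C ✓ — fails.
Candidate 2 (27 nt, A=7 T=8 G=4 C=8): length 27 ✓; GC 12/27 = 44.4% ✓; longest run = 3 ✓; 3' end GTC has 2 G/C ✓ — passes.
Candidate 3 (22 nt, A=5 T=8 G=4 C=5): length 22 ✓; GC 9/22 = 40.9%, outside 41.0–53.8% ✗; longest run = 3 ✓; 3' end ACC has 2 G/C ✓ — fails.
Candidate 4 (23 nt, A=2 T=6 G=7 C=8): length 23 ✓; GC 15/23 = 65.2%, outside 41.0–53.8% ✗; longest run = 3 ✓; 3' end GTT has 1 G/C ✓ — fails.
Candidate 5 (24 nt, A=6 T=10 G=5 C=3): length 24 ✓; GC 8/24 = 33.3%, outside 41.0–53.8% ✗; longest run = 2 ✓; 3' end AGG has 2 G/C ✓ — fails.

Candidate 2 only.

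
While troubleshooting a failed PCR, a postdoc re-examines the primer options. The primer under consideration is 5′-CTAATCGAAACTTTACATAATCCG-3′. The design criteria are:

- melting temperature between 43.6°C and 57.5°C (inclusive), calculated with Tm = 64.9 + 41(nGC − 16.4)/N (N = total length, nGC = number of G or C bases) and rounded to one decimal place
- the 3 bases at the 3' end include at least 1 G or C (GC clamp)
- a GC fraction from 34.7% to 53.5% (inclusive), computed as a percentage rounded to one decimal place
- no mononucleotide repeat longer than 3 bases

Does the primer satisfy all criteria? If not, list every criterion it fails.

Fails: GC content.

Base counts: A=9, T=7, G=2, C=6 (length 24).
Tm: Tm = 64.9 + 41·(8 − 16.4)/24 = 50.6°C ✓
GC clamp: 3' end CCG has 3 G/C ✓
GC content: GC 8/24 = 33.3%, outside 34.7–53.5% ✗
homopolymer run: longest run = 3 ✓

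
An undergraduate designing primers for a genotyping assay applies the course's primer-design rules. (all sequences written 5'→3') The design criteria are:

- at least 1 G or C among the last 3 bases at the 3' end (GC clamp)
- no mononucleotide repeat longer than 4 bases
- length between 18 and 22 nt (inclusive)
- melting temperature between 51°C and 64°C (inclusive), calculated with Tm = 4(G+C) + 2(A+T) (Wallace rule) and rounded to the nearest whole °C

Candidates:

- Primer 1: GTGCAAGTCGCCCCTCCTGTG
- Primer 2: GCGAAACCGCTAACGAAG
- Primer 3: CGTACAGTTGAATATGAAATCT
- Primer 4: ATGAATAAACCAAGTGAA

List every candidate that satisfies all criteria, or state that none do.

Primer 2 and Primer 3.

Primer 1 (21 nt, A=2 T=5 G=6 C=8): 3' end GTG has 2 G/C ✓; longest run = 4 ✓; length 21 ✓; Tm = 2·7 + 4·14 = 70°C, outside 51–64°C ✗ — fails.
Primer 2 (18 nt, A=7 T=1 G=5 C=5): 3' end AAG has 1 G/C ✓; longest run = 3 ✓; length 18 ✓; Tm = 2·8 + 4·10 = 56°C ✓ — passes.
Primer 3 (22 nt, A=8 T=7 G=4 C=3): 3' end TCT has 1 G/C ✓; longest run = 3 ✓; length 22 ✓; Tm = 2·15 + 4·7 = 58°C ✓ — passes.
Primer 4 (18 nt, A=10 T=3 G=3 C=2): 3' end GAA has 1 G/C ✓; longest run = 3 ✓; length 18 ✓; Tm = 2·13 + 4·5 = 46°C, outside 51–64°C ✗ — fails.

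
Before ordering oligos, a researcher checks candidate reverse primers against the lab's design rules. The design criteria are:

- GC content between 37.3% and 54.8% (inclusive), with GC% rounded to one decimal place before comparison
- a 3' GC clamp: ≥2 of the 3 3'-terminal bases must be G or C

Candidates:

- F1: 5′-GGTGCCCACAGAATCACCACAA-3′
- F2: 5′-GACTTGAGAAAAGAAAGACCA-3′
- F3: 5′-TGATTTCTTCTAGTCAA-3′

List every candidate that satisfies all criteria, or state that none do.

F1 (22 nt, A=8 T=2 G=4 C=8): GC 12/22 = 54.5% ✓; 3' end CAA has 1 G/C, need ≥2 ✗ — fails.
F2 (21 nt, A=11 T=2 G=5 C=3): GC 8/21 = 38.1% ✓; 3' end CCA has 2 G/C ✓ — passes.
F3 (17 nt, A=4 T=8 G=2 C=3): GC 5/17 = 29.4%, outside 37.3–54.8% ✗; 3' end CAA has 1 G/C, need ≥2 ✗ — fails.

F2 only.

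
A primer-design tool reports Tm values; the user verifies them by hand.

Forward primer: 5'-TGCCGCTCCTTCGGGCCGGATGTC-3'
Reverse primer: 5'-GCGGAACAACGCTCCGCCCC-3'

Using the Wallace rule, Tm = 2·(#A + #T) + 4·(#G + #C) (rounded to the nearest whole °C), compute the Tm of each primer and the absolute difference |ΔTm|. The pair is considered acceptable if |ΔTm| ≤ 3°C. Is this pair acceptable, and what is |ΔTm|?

|ΔTm| = 12°C; the pair is not acceptable.

Forward: A=1 T=6 G=8 C=9 → Tm = 2·7 + 4·17 = 82°C.
Reverse: A=4 T=1 G=5 C=10 → Tm = 2·5 + 4·15 = 70°C.
|ΔTm| = |82 − 70| = 12°C, > 3°C.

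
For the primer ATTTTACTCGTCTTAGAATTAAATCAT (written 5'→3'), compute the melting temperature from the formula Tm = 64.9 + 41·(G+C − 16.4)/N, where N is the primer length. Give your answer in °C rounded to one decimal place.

49.1°C

Base counts: A=9, T=12, G=2, C=4; G+C = 6, N = 27.
Tm = 64.9 + 41·(6 − 16.4)/27 = 64.9 + -426.40/27 = 49.1°C.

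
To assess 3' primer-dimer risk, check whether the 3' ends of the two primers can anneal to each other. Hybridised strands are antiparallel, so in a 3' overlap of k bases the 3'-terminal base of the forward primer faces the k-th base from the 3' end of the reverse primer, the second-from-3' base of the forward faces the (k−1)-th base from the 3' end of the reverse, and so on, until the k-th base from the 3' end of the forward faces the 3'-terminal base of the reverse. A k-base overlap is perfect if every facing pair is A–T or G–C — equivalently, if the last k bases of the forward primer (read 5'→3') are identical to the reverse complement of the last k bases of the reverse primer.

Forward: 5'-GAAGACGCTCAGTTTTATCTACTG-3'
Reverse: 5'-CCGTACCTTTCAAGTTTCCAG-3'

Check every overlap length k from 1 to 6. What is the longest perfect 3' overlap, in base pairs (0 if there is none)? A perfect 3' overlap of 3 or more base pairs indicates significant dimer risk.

Last 6 bases (5'→3') — forward …CTACTG, reverse …TTCCAG.
Reverse complement of the reverse primer's last 6 bases: CTGGAA; its first k bases are the reverse complement of the reverse primer's last k bases, so a perfect k-base overlap needs the forward primer's last k bases to equal them.
Comparing (forward last k vs required): k=1: G vs C ✗; k=2: TG vs CT ✗; k=3: CTG vs CTG ✓; k=4: ACTG vs CTGG ✗; k=5: TACTG vs CTGGA ✗; k=6: CTACTG vs CTGGAA ✗.
Only k = 3 is perfect, so the longest perfect 3' overlap is 3.

Longest perfect overlap: 3 complementary base pairs; significant dimer risk (threshold 3).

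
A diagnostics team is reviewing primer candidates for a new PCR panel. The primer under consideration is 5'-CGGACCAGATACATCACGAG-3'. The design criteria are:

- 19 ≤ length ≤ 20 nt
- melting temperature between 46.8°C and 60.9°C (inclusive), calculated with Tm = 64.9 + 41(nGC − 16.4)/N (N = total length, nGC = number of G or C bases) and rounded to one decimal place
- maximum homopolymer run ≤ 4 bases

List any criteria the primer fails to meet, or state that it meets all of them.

Base counts: A=7, T=2, G=5, C=6 (length 20).
length: length 20 ✓
Tm: Tm = 64.9 + 41·(11 − 16.4)/20 = 53.8°C ✓
homopolymer run: longest run = 2 ✓

Meets all criteria.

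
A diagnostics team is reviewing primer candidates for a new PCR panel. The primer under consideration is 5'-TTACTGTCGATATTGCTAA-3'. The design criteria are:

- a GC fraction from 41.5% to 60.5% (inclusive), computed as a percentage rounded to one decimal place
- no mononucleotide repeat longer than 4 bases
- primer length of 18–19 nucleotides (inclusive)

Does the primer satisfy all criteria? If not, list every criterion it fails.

Base counts: A=5, T=8, G=3, C=3 (length 19).
GC content: GC 6/19 = 31.6%, outside 41.5–60.5% ✗
homopolymer run: longest run = 2 ✓
length: length 19 ✓

Fails: GC content.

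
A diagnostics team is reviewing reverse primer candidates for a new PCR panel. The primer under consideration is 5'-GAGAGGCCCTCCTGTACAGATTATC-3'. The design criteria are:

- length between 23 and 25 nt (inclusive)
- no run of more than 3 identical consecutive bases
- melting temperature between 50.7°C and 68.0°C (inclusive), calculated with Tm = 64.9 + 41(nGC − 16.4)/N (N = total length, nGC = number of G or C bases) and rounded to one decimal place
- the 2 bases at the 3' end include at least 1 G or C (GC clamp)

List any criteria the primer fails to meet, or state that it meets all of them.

Base counts: A=6, T=6, G=6, C=7 (length 25).
length: length 25 ✓
homopolymer run: longest run = 3 ✓
Tm: Tm = 64.9 + 41·(13 − 16.4)/25 = 59.3°C ✓
GC clamp: 3' end TC has 1 G/C ✓

Meets all criteria.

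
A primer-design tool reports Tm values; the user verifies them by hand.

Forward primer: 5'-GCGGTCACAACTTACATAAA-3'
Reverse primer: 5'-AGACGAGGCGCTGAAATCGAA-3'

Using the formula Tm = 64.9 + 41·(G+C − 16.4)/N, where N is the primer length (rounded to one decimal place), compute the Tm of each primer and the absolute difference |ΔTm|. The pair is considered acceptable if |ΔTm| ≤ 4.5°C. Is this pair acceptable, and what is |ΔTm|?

Forward: G+C = 8, N = 20 → Tm = 64.9 + 41·(8 − 16.4)/20 = 47.7°C.
Reverse: G+C = 11, N = 21 → Tm = 64.9 + 41·(11 − 16.4)/21 = 54.4°C.
|ΔTm| = |47.7 − 54.4| = 6.7°C, > 4.5°C.

|ΔTm| = 6.7°C; the pair is not acceptable.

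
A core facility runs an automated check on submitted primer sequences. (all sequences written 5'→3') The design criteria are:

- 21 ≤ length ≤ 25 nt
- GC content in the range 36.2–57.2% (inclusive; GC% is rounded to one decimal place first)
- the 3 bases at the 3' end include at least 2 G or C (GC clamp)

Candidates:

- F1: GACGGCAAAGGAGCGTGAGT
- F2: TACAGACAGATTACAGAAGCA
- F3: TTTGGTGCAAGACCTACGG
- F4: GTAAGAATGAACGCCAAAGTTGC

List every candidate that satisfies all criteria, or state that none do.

F2 and F4.

F1 (20 nt, A=6 T=2 G=9 C=3): length 20, outside 21–25 ✗; GC 12/20 = 60.0%, outside 36.2–57.2% ✗; 3' end AGT has 1 G/C, need ≥2 ✗ — fails.
F2 (21 nt, A=10 T=3 G=4 C=4): length 21 ✓; GC 8/21 = 38.1% ✓; 3' end GCA has 2 G/C ✓ — passes.
F3 (19 nt, A=4 T=5 G=6 C=4): length 19, outside 21–25 ✗; GC 10/19 = 52.6% ✓; 3' end CGG has 3 G/C ✓ — fails.
F4 (23 nt, A=9 T=4 G=6 C=4): length 23 ✓; GC 10/23 = 43.5% ✓; 3' end TGC has 2 G/C ✓ — passes.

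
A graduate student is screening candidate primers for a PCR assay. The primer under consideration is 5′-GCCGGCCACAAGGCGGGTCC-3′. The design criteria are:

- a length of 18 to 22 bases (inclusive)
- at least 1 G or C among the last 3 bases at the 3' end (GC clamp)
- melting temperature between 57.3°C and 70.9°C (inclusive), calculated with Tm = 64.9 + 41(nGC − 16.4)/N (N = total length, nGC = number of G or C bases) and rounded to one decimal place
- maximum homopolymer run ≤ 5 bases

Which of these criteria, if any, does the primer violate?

Base counts: A=3, T=1, G=8, C=8 (length 20).
length: length 20 ✓
GC clamp: 3' end TCC has 2 G/C ✓
Tm: Tm = 64.9 + 41·(16 − 16.4)/20 = 64.1°C ✓
homopolymer run: longest run = 3 ✓

Meets all criteria.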